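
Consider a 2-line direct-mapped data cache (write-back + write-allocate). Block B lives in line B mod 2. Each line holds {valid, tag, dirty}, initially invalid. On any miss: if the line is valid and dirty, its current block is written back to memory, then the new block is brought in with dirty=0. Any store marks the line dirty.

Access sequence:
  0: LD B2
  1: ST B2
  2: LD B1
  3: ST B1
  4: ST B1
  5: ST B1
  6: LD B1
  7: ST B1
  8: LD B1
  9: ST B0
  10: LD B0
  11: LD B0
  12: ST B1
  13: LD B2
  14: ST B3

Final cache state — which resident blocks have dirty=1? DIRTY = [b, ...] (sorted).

0: R B2 → L0 miss [-]
1: W B2 → L0 hit [D]
2: R B1 → L1 miss [-]
3: W B1 → L1 hit [D]
4: W B1 → L1 hit [D]
5: W B1 → L1 hit [D]
6: R B1 → L1 hit [D]
7: W B1 → L1 hit [D]
8: R B1 → L1 hit [D]
9: W B0 → L0 miss wb→B2 [D]
10: R B0 → L0 hit [D]
11: R B0 → L0 hit [D]
12: W B1 → L1 hit [D]
13: R B2 → L0 miss wb→B0 [-]
14: W B3 → L1 miss wb→B1 [D]

DIRTY = [3]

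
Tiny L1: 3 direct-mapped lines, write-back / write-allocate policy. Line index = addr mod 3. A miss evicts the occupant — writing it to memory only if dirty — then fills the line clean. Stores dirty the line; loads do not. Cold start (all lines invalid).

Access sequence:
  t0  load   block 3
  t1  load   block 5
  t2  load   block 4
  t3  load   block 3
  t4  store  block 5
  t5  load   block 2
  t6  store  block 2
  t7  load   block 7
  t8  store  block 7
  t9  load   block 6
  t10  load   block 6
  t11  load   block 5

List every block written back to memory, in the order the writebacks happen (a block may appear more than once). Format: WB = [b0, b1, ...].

0: R B3 -> L0 miss  d=-]
1: R B5 -> L2 miss  d=-]
2: R B4 -> L1 miss  d=-]
3: R B3 -> L0 hit  d=-]
4: W B5 -> L2 hit  d=D]
5: R B2 -> L2 miss wb->B5  d=-]
6: W B2 -> L2 hit  d=D]
7: R B7 -> L1 miss  d=-]
8: W B7 -> L1 hit  d=D]
9: R B6 -> L0 miss  d=-]
10: R B6 -> L0 hit  d=-]
11: R B5 -> L2 miss wb->B2  d=-]

WB = [5, 2]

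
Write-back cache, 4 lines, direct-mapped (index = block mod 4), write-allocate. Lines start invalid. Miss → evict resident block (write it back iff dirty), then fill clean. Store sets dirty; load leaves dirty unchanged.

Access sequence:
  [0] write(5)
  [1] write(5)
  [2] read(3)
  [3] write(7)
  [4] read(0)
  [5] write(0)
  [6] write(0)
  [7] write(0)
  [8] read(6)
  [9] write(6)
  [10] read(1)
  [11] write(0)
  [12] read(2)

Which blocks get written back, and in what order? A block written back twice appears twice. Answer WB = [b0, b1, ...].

WB = [5, 6]

  0 | W B5 → L1 miss [D]
  1 | W B5 → L1 hit [D]
  2 | R B3 → L3 miss [-]
  3 | W B7 → L3 miss [D]
  4 | R B0 → L0 miss [-]
  5 | W B0 → L0 hit [D]
  6 | W B0 → L0 hit [D]
  7 | W B0 → L0 hit [D]
  8 | R B6 → L2 miss [-]
  9 | W B6 → L2 hit [D]
  10 | R B1 → L1 miss wb→B5 [-]
  11 | W B0 → L0 hit [D]
  12 | R B2 → L2 miss wb→B6 [-]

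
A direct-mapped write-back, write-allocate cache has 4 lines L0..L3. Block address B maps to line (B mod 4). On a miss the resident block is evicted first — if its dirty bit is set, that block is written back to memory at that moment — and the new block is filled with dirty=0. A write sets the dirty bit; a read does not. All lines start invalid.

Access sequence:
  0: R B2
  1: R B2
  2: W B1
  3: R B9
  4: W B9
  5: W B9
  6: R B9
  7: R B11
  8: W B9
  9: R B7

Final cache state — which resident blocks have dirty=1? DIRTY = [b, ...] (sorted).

  0 | R B2 → L2 miss [-]
  1 | R B2 → L2 hit [-]
  2 | W B1 → L1 miss [D]
  3 | R B9 → L1 miss wb→B1 [-]
  4 | W B9 → L1 hit [D]
  5 | W B9 → L1 hit [D]
  6 | R B9 → L1 hit [D]
  7 | R B11 → L3 miss [-]
  8 | W B9 → L1 hit [D]
  9 | R B7 → L3 miss [-]

DIRTY = [9]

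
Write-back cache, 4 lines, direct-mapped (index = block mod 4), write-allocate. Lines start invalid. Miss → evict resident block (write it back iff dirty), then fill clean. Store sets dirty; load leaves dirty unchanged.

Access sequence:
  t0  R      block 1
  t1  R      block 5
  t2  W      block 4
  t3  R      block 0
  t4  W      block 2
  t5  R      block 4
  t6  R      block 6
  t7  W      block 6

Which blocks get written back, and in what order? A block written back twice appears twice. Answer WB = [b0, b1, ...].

0: R B1 → L1 miss [-]
1: R B5 → L1 miss [-]
2: W B4 → L0 miss [D]
3: R B0 → L0 miss wb→B4 [-]
4: W B2 → L2 miss [D]
5: R B4 → L0 miss [-]
6: R B6 → L2 miss wb→B2 [-]
7: W B6 → L2 hit [D]

WB = [4, 2]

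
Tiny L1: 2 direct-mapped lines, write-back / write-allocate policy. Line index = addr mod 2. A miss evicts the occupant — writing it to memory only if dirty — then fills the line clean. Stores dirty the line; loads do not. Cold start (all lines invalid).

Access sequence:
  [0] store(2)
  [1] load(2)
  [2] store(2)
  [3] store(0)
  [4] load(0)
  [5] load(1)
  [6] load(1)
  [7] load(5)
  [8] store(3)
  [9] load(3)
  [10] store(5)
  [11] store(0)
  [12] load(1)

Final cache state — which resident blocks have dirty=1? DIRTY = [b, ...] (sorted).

0: W B2 → L0 miss [D]
1: R B2 → L0 hit [D]
2: W B2 → L0 hit [D]
3: W B0 → L0 miss wb→B2 [D]
4: R B0 → L0 hit [D]
5: R B1 → L1 miss [-]
6: R B1 → L1 hit [-]
7: R B5 → L1 miss [-]
8: W B3 → L1 miss [D]
9: R B3 → L1 hit [D]
10: W B5 → L1 miss wb→B3 [D]
11: W B0 → L0 hit [D]
12: R B1 → L1 miss wb→B5 [-]

DIRTY = [0]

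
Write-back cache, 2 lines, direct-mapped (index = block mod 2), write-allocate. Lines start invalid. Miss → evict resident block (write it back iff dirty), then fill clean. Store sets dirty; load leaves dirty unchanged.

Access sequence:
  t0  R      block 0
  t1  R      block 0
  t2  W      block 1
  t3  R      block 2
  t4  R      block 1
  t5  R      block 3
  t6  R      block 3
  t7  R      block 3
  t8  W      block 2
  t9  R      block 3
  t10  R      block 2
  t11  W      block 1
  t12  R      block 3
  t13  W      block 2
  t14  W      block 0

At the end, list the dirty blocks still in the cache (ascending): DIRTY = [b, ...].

  0 | R B0 → L0 miss [-]
  1 | R B0 → L0 hit [-]
  2 | W B1 → L1 miss [D]
  3 | R B2 → L0 miss [-]
  4 | R B1 → L1 hit [D]
  5 | R B3 → L1 miss wb→B1 [-]
  6 | R B3 → L1 hit [-]
  7 | R B3 → L1 hit [-]
  8 | W B2 → L0 hit [D]
  9 | R B3 → L1 hit [-]
  10 | R B2 → L0 hit [D]
  11 | W B1 → L1 miss [D]
  12 | R B3 → L1 miss wb→B1 [-]
  13 | W B2 → L0 hit [D]
  14 | W B0 → L0 miss wb→B2 [D]

DIRTY = [0]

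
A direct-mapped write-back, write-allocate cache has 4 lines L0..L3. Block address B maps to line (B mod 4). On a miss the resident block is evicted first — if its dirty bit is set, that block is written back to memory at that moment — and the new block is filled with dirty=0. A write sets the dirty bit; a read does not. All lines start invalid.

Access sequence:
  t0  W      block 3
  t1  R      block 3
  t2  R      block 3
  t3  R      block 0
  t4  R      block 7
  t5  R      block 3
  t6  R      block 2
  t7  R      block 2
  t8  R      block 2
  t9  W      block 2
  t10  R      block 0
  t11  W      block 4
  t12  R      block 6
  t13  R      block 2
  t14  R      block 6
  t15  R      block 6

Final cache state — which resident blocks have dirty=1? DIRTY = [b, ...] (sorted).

0: W B3 -> L3 miss  d=D]
1: R B3 -> L3 hit  d=D]
2: R B3 -> L3 hit  d=D]
3: R B0 -> L0 miss  d=-]
4: R B7 -> L3 miss wb->B3  d=-]
5: R B3 -> L3 miss  d=-]
6: R B2 -> L2 miss  d=-]
7: R B2 -> L2 hit  d=-]
8: R B2 -> L2 hit  d=-]
9: W B2 -> L2 hit  d=D]
10: R B0 -> L0 hit  d=-]
11: W B4 -> L0 miss  d=D]
12: R B6 -> L2 miss wb->B2  d=-]
13: R B2 -> L2 miss  d=-]
14: R B6 -> L2 miss  d=-]
15: R B6 -> L2 hit  d=-]

DIRTY = [4]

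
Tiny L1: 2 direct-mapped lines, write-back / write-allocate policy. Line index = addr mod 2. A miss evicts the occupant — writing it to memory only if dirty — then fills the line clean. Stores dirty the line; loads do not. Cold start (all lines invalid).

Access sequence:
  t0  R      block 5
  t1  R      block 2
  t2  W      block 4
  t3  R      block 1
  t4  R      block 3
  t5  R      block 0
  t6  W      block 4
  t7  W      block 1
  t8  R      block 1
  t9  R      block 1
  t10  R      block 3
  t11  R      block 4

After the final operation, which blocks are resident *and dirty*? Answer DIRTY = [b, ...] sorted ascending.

DIRTY = [4]

0: R B5 → L1 miss [-]
1: R B2 → L0 miss [-]
2: W B4 → L0 miss [D]
3: R B1 → L1 miss [-]
4: R B3 → L1 miss [-]
5: R B0 → L0 miss wb→B4 [-]
6: W B4 → L0 miss [D]
7: W B1 → L1 miss [D]
8: R B1 → L1 hit [D]
9: R B1 → L1 hit [D]
10: R B3 → L1 miss wb→B1 [-]
11: R B4 → L0 hit [D]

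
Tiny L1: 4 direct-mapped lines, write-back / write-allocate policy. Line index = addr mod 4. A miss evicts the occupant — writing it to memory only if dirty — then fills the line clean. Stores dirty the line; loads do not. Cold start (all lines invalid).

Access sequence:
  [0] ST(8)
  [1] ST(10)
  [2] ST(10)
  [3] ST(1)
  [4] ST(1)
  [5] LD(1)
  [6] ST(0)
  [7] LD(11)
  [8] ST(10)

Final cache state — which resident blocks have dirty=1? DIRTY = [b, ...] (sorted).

DIRTY = [0, 1, 10]

0: W B8 -> L0 miss  d=D]
1: W B10 -> L2 miss  d=D]
2: W B10 -> L2 hit  d=D]
3: W B1 -> L1 miss  d=D]
4: W B1 -> L1 hit  d=D]
5: R B1 -> L1 hit  d=D]
6: W B0 -> L0 miss wb->B8  d=D]
7: R B11 -> L3 miss  d=-]
8: W B10 -> L2 hit  d=D]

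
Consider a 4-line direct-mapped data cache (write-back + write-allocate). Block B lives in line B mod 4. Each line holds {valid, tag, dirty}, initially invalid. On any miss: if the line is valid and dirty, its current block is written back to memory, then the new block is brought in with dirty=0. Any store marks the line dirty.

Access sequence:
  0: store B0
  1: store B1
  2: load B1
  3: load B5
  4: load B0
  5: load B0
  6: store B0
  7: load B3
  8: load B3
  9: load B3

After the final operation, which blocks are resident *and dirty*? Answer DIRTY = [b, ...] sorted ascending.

0: W B0 → L0 miss [D]
1: W B1 → L1 miss [D]
2: R B1 → L1 hit [D]
3: R B5 → L1 miss wb→B1 [-]
4: R B0 → L0 hit [D]
5: R B0 → L0 hit [D]
6: W B0 → L0 hit [D]
7: R B3 → L3 miss [-]
8: R B3 → L3 hit [-]
9: R B3 → L3 hit [-]

DIRTY = [0]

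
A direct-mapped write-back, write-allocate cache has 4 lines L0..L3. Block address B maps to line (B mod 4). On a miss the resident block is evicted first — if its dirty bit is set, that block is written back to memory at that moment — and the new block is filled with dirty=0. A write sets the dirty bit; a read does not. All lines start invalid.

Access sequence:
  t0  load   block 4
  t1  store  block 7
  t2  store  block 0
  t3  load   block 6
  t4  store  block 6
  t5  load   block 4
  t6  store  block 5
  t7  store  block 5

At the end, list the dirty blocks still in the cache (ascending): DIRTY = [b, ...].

DIRTY = [5, 6, 7]

0: R B4 -> L0 miss  d=-]
1: W B7 -> L3 miss  d=D]
2: W B0 -> L0 miss  d=D]
3: R B6 -> L2 miss  d=-]
4: W B6 -> L2 hit  d=D]
5: R B4 -> L0 miss wb->B0  d=-]
6: W B5 -> L1 miss  d=D]
7: W B5 -> L1 hit  d=D]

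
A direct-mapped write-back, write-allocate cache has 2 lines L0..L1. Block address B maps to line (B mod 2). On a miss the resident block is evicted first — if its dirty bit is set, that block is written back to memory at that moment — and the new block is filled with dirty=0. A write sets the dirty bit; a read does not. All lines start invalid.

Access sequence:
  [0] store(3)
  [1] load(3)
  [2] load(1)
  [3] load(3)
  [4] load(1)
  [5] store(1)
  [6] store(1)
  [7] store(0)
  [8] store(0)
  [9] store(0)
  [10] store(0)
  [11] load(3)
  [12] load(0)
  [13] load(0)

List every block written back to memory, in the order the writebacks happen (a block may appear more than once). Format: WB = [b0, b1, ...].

0: W B3 → L1 miss [D]
1: R B3 → L1 hit [D]
2: R B1 → L1 miss wb→B3 [-]
3: R B3 → L1 miss [-]
4: R B1 → L1 miss [-]
5: W B1 → L1 hit [D]
6: W B1 → L1 hit [D]
7: W B0 → L0 miss [D]
8: W B0 → L0 hit [D]
9: W B0 → L0 hit [D]
10: W B0 → L0 hit [D]
11: R B3 → L1 miss wb→B1 [-]
12: R B0 → L0 hit [D]
13: R B0 → L0 hit [D]

WB = [3, 1]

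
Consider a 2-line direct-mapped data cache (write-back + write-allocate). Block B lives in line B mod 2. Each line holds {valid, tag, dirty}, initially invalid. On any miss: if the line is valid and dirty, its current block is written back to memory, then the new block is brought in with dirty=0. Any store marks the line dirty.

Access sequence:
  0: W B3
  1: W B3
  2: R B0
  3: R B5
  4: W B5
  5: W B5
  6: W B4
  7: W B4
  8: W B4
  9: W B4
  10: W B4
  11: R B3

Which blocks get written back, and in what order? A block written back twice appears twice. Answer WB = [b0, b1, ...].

WB = [3, 5]

0: W B3 -> L1 miss  d=D]
1: W B3 -> L1 hit  d=D]
2: R B0 -> L0 miss  d=-]
3: R B5 -> L1 miss wb->B3  d=-]
4: W B5 -> L1 hit  d=D]
5: W B5 -> L1 hit  d=D]
6: W B4 -> L0 miss  d=D]
7: W B4 -> L0 hit  d=D]
8: W B4 -> L0 hit  d=D]
9: W B4 -> L0 hit  d=D]
10: W B4 -> L0 hit  d=D]
11: R B3 -> L1 miss wb->B5  d=-]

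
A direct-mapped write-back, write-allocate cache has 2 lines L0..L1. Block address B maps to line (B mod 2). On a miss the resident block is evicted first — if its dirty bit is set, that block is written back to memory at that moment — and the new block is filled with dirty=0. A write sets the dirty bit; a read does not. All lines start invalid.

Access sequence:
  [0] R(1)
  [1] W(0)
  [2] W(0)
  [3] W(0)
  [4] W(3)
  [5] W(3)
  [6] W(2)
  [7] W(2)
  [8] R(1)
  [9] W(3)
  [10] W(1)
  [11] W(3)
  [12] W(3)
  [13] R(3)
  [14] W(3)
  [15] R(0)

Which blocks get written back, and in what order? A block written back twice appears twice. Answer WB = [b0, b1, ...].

WB = [0, 3, 3, 1, 2]

  0 | R B1 → L1 miss [-]
  1 | W B0 → L0 miss [D]
  2 | W B0 → L0 hit [D]
  3 | W B0 → L0 hit [D]
  4 | W B3 → L1 miss [D]
  5 | W B3 → L1 hit [D]
  6 | W B2 → L0 miss wb→B0 [D]
  7 | W B2 → L0 hit [D]
  8 | R B1 → L1 miss wb→B3 [-]
  9 | W B3 → L1 miss [D]
  10 | W B1 → L1 miss wb→B3 [D]
  11 | W B3 → L1 miss wb→B1 [D]
  12 | W B3 → L1 hit [D]
  13 | R B3 → L1 hit [D]
  14 | W B3 → L1 hit [D]
  15 | R B0 → L0 miss wb→B2 [-]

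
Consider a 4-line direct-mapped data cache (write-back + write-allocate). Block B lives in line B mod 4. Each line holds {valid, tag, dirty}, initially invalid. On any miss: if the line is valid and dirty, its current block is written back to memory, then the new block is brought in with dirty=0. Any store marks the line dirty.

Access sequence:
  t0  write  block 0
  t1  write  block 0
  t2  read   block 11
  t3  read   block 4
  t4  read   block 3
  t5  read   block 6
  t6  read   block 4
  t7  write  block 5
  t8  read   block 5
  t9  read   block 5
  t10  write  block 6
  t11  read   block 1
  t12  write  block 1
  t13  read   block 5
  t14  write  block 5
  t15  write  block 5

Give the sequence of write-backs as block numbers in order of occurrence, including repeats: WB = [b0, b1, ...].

0: W B0 → L0 miss [D]
1: W B0 → L0 hit [D]
2: R B11 → L3 miss [-]
3: R B4 → L0 miss wb→B0 [-]
4: R B3 → L3 miss [-]
5: R B6 → L2 miss [-]
6: R B4 → L0 hit [-]
7: W B5 → L1 miss [D]
8: R B5 → L1 hit [D]
9: R B5 → L1 hit [D]
10: W B6 → L2 hit [D]
11: R B1 → L1 miss wb→B5 [-]
12: W B1 → L1 hit [D]
13: R B5 → L1 miss wb→B1 [-]
14: W B5 → L1 hit [D]
15: W B5 → L1 hit [D]

WB = [0, 5, 1]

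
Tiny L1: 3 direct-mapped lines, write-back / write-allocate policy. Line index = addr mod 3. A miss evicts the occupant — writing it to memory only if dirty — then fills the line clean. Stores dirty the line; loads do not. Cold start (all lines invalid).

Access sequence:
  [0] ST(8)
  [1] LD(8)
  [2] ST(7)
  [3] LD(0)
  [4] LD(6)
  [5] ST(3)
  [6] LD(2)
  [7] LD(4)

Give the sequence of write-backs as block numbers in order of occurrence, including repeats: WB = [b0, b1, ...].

WB = [8, 7]

0: W B8 → L2 miss [D]
1: R B8 → L2 hit [D]
2: W B7 → L1 miss [D]
3: R B0 → L0 miss [-]
4: R B6 → L0 miss [-]
5: W B3 → L0 miss [D]
6: R B2 → L2 miss wb→B8 [-]
7: R B4 → L1 miss wb→B7 [-]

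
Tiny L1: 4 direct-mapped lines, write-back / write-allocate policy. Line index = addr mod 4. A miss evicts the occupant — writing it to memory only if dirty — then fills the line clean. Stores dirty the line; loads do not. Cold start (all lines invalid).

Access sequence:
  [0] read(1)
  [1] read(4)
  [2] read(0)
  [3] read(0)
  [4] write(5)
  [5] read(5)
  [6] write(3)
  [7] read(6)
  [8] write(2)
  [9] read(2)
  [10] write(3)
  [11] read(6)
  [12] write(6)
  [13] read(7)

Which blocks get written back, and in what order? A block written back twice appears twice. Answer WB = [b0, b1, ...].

WB = [2, 3]

  0 | R B1 → L1 miss [-]
  1 | R B4 → L0 miss [-]
  2 | R B0 → L0 miss [-]
  3 | R B0 → L0 hit [-]
  4 | W B5 → L1 miss [D]
  5 | R B5 → L1 hit [D]
  6 | W B3 → L3 miss [D]
  7 | R B6 → L2 miss [-]
  8 | W B2 → L2 miss [D]
  9 | R B2 → L2 hit [D]
  10 | W B3 → L3 hit [D]
  11 | R B6 → L2 miss wb→B2 [-]
  12 | W B6 → L2 hit [D]
  13 | R B7 → L3 miss wb→B3 [-]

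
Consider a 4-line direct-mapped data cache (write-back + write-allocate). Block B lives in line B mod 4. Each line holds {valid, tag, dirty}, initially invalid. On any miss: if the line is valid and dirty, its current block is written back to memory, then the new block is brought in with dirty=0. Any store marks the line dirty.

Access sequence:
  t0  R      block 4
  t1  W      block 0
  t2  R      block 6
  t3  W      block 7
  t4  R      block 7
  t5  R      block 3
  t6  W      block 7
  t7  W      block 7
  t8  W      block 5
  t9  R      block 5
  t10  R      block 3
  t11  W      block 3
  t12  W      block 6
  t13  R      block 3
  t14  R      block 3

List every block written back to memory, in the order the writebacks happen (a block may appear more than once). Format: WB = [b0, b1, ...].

WB = [7, 7]

0: R B4 → L0 miss [-]
1: W B0 → L0 miss [D]
2: R B6 → L2 miss [-]
3: W B7 → L3 miss [D]
4: R B7 → L3 hit [D]
5: R B3 → L3 miss wb→B7 [-]
6: W B7 → L3 miss [D]
7: W B7 → L3 hit [D]
8: W B5 → L1 miss [D]
9: R B5 → L1 hit [D]
10: R B3 → L3 miss wb→B7 [-]
11: W B3 → L3 hit [D]
12: W B6 → L2 hit [D]
13: R B3 → L3 hit [D]
14: R B3 → L3 hit [D]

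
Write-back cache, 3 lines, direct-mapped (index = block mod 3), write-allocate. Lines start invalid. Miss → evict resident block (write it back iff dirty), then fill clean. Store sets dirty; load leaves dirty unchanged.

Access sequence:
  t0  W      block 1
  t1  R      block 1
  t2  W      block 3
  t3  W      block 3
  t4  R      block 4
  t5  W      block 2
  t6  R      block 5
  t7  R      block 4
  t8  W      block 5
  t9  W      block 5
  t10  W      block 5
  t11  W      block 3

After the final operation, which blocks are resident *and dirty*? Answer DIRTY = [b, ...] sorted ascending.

DIRTY = [3, 5]

  0 | W B1 → L1 miss [D]
  1 | R B1 → L1 hit [D]
  2 | W B3 → L0 miss [D]
  3 | W B3 → L0 hit [D]
  4 | R B4 → L1 miss wb→B1 [-]
  5 | W B2 → L2 miss [D]
  6 | R B5 → L2 miss wb→B2 [-]
  7 | R B4 → L1 hit [-]
  8 | W B5 → L2 hit [D]
  9 | W B5 → L2 hit [D]
  10 | W B5 → L2 hit [D]
  11 | W B3 → L0 hit [D]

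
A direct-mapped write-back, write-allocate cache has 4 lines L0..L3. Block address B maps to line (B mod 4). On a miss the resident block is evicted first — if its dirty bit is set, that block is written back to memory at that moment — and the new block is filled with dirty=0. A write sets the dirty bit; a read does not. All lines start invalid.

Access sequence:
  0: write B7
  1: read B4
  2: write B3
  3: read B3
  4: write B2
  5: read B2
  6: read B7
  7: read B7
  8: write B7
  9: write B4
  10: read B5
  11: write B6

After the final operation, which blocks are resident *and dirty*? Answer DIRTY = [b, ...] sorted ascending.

0: W B7 → L3 miss [D]
1: R B4 → L0 miss [-]
2: W B3 → L3 miss wb→B7 [D]
3: R B3 → L3 hit [D]
4: W B2 → L2 miss [D]
5: R B2 → L2 hit [D]
6: R B7 → L3 miss wb→B3 [-]
7: R B7 → L3 hit [-]
8: W B7 → L3 hit [D]
9: W B4 → L0 hit [D]
10: R B5 → L1 miss [-]
11: W B6 → L2 miss wb→B2 [D]

DIRTY = [4, 6, 7]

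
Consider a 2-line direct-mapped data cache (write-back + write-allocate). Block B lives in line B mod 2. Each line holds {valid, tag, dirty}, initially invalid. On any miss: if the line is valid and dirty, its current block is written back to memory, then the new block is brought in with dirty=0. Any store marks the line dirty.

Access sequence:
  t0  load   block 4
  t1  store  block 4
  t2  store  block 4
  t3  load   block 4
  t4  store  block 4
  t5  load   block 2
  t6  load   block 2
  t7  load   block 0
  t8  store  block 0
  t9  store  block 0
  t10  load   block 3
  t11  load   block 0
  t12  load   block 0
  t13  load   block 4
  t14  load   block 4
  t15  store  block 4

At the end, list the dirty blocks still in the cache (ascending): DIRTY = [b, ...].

0: R B4 -> L0 miss  d=-]
1: W B4 -> L0 hit  d=D]
2: W B4 -> L0 hit  d=D]
3: R B4 -> L0 hit  d=D]
4: W B4 -> L0 hit  d=D]
5: R B2 -> L0 miss wb->B4  d=-]
6: R B2 -> L0 hit  d=-]
7: R B0 -> L0 miss  d=-]
8: W B0 -> L0 hit  d=D]
9: W B0 -> L0 hit  d=D]
10: R B3 -> L1 miss  d=-]
11: R B0 -> L0 hit  d=D]
12: R B0 -> L0 hit  d=D]
13: R B4 -> L0 miss wb->B0  d=-]
14: R B4 -> L0 hit  d=-]
15: W B4 -> L0 hit  d=D]

DIRTY = [4]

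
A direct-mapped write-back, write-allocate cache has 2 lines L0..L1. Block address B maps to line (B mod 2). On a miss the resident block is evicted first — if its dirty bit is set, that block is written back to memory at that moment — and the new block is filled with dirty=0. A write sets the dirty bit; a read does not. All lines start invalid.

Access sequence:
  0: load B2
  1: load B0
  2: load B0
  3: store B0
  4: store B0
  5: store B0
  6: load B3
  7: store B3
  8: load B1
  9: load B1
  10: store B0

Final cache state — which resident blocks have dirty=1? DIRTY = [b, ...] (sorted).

DIRTY = [0]

0: R B2 -> L0 miss  d=-]
1: R B0 -> L0 miss  d=-]
2: R B0 -> L0 hit  d=-]
3: W B0 -> L0 hit  d=D]
4: W B0 -> L0 hit  d=D]
5: W B0 -> L0 hit  d=D]
6: R B3 -> L1 miss  d=-]
7: W B3 -> L1 hit  d=D]
8: R B1 -> L1 miss wb->B3  d=-]
9: R B1 -> L1 hit  d=-]
10: W B0 -> L0 hit  d=D]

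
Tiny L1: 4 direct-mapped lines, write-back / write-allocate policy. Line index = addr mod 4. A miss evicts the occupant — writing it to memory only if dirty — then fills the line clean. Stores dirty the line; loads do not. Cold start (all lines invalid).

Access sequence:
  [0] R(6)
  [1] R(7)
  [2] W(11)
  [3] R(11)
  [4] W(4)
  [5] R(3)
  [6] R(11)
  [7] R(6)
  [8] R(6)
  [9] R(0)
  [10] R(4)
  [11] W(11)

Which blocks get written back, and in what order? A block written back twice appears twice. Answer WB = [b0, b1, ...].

  0 | R B6 → L2 miss [-]
  1 | R B7 → L3 miss [-]
  2 | W B11 → L3 miss [D]
  3 | R B11 → L3 hit [D]
  4 | W B4 → L0 miss [D]
  5 | R B3 → L3 miss wb→B11 [-]
  6 | R B11 → L3 miss [-]
  7 | R B6 → L2 hit [-]
  8 | R B6 → L2 hit [-]
  9 | R B0 → L0 miss wb→B4 [-]
  10 | R B4 → L0 miss [-]
  11 | W B11 → L3 hit [D]

WB = [11, 4]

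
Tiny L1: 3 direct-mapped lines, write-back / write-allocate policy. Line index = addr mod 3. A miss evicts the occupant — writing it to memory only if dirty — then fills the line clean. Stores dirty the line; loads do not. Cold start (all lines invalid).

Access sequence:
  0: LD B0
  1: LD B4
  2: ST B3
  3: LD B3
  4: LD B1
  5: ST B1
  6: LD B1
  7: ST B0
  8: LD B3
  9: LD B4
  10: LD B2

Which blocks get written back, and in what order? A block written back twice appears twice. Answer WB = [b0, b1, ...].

  0 | R B0 → L0 miss [-]
  1 | R B4 → L1 miss [-]
  2 | W B3 → L0 miss [D]
  3 | R B3 → L0 hit [D]
  4 | R B1 → L1 miss [-]
  5 | W B1 → L1 hit [D]
  6 | R B1 → L1 hit [D]
  7 | W B0 → L0 miss wb→B3 [D]
  8 | R B3 → L0 miss wb→B0 [-]
  9 | R B4 → L1 miss wb→B1 [-]
  10 | R B2 → L2 miss [-]

WB = [3, 0, 1]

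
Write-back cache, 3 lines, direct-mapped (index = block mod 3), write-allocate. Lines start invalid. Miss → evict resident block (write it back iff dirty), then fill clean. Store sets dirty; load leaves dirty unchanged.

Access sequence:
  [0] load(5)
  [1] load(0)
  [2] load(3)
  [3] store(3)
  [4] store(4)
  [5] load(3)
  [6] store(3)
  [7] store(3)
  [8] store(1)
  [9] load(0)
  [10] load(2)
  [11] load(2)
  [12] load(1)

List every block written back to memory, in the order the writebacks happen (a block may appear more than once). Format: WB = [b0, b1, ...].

0: R B5 -> L2 miss  d=-]
1: R B0 -> L0 miss  d=-]
2: R B3 -> L0 miss  d=-]
3: W B3 -> L0 hit  d=D]
4: W B4 -> L1 miss  d=D]
5: R B3 -> L0 hit  d=D]
6: W B3 -> L0 hit  d=D]
7: W B3 -> L0 hit  d=D]
8: W B1 -> L1 miss wb->B4  d=D]
9: R B0 -> L0 miss wb->B3  d=-]
10: R B2 -> L2 miss  d=-]
11: R B2 -> L2 hit  d=-]
12: R B1 -> L1 hit  d=D]

WB = [4, 3]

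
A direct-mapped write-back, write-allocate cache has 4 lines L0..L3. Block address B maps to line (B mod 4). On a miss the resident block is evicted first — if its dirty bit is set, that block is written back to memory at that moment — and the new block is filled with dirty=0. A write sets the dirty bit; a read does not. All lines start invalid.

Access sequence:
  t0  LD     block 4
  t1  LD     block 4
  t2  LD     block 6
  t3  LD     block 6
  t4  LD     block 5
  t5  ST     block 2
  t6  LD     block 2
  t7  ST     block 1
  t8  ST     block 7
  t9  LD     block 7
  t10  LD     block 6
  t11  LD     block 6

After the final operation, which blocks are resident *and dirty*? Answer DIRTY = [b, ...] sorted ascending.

DIRTY = [1, 7]

  0 | R B4 → L0 miss [-]
  1 | R B4 → L0 hit [-]
  2 | R B6 → L2 miss [-]
  3 | R B6 → L2 hit [-]
  4 | R B5 → L1 miss [-]
  5 | W B2 → L2 miss [D]
  6 | R B2 → L2 hit [D]
  7 | W B1 → L1 miss [D]
  8 | W B7 → L3 miss [D]
  9 | R B7 → L3 hit [D]
  10 | R B6 → L2 miss wb→B2 [-]
  11 | R B6 → L2 hit [-]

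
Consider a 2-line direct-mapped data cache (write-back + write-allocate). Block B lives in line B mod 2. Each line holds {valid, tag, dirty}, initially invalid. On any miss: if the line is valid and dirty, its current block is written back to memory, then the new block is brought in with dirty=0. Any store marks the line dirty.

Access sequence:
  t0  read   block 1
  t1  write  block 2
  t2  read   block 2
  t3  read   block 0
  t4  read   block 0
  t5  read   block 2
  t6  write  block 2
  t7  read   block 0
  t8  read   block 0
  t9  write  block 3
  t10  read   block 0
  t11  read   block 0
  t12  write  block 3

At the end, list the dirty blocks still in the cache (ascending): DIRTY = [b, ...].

DIRTY = [3]

  0 | R B1 → L1 miss [-]
  1 | W B2 → L0 miss [D]
  2 | R B2 → L0 hit [D]
  3 | R B0 → L0 miss wb→B2 [-]
  4 | R B0 → L0 hit [-]
  5 | R B2 → L0 miss [-]
  6 | W B2 → L0 hit [D]
  7 | R B0 → L0 miss wb→B2 [-]
  8 | R B0 → L0 hit [-]
  9 | W B3 → L1 miss [D]
  10 | R B0 → L0 hit [-]
  11 | R B0 → L0 hit [-]
  12 | W B3 → L1 hit [D]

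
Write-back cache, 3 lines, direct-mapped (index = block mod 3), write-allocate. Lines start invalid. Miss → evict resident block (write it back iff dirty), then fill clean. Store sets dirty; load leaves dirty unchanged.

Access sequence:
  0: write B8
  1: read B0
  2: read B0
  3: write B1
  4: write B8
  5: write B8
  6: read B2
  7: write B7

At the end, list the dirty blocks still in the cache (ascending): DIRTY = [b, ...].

DIRTY = [7]

0: W B8 → L2 miss [D]
1: R B0 → L0 miss [-]
2: R B0 → L0 hit [-]
3: W B1 → L1 miss [D]
4: W B8 → L2 hit [D]
5: W B8 → L2 hit [D]
6: R B2 → L2 miss wb→B8 [-]
7: W B7 → L1 miss wb→B1 [D]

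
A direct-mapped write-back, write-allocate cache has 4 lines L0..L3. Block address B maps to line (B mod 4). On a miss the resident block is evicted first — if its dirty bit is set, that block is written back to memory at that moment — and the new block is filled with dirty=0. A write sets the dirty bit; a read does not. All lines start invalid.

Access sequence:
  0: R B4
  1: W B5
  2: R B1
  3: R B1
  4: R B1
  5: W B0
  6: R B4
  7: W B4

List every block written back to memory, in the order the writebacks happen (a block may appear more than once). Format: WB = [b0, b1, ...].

WB = [5, 0]

0: R B4 -> L0 miss  d=-]
1: W B5 -> L1 miss  d=D]
2: R B1 -> L1 miss wb->B5  d=-]
3: R B1 -> L1 hit  d=-]
4: R B1 -> L1 hit  d=-]
5: W B0 -> L0 miss  d=D]
6: R B4 -> L0 miss wb->B0  d=-]
7: W B4 -> L0 hit  d=D]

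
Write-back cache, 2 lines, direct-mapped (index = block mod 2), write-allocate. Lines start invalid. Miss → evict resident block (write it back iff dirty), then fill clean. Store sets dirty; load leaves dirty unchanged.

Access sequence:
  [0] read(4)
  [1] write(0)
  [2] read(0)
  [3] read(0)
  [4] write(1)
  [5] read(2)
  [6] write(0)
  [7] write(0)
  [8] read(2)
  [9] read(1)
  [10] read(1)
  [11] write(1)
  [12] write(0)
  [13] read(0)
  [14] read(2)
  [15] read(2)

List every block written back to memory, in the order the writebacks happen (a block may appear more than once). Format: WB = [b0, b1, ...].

  0 | R B4 → L0 miss [-]
  1 | W B0 → L0 miss [D]
  2 | R B0 → L0 hit [D]
  3 | R B0 → L0 hit [D]
  4 | W B1 → L1 miss [D]
  5 | R B2 → L0 miss wb→B0 [-]
  6 | W B0 → L0 miss [D]
  7 | W B0 → L0 hit [D]
  8 | R B2 → L0 miss wb→B0 [-]
  9 | R B1 → L1 hit [D]
  10 | R B1 → L1 hit [D]
  11 | W B1 → L1 hit [D]
  12 | W B0 → L0 miss [D]
  13 | R B0 → L0 hit [D]
  14 | R B2 → L0 miss wb→B0 [-]
  15 | R B2 → L0 hit [-]

WB = [0, 0, 0]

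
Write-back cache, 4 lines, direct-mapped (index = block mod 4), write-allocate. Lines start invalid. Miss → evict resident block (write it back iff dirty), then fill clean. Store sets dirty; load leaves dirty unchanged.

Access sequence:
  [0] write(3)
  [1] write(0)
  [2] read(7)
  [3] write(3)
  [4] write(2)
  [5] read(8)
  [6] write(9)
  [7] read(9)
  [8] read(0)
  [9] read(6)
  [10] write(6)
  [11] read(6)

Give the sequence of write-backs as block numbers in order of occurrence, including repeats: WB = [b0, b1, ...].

  0 | W B3 → L3 miss [D]
  1 | W B0 → L0 miss [D]
  2 | R B7 → L3 miss wb→B3 [-]
  3 | W B3 → L3 miss [D]
  4 | W B2 → L2 miss [D]
  5 | R B8 → L0 miss wb→B0 [-]
  6 | W B9 → L1 miss [D]
  7 | R B9 → L1 hit [D]
  8 | R B0 → L0 miss [-]
  9 | R B6 → L2 miss wb→B2 [-]
  10 | W B6 → L2 hit [D]
  11 | R B6 → L2 hit [D]

WB = [3, 0, 2]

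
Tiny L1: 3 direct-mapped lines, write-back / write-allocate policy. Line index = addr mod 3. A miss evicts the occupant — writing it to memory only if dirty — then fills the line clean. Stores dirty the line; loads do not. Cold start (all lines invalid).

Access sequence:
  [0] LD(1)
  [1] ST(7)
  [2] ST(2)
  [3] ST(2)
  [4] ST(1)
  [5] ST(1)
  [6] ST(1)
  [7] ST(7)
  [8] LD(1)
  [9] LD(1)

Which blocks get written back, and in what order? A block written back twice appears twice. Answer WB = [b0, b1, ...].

WB = [7, 1, 7]

0: R B1 -> L1 miss  d=-]
1: W B7 -> L1 miss  d=D]
2: W B2 -> L2 miss  d=D]
3: W B2 -> L2 hit  d=D]
4: W B1 -> L1 miss wb->B7  d=D]
5: W B1 -> L1 hit  d=D]
6: W B1 -> L1 hit  d=D]
7: W B7 -> L1 miss wb->B1  d=D]
8: R B1 -> L1 miss wb->B7  d=-]
9: R B1 -> L1 hit  d=-]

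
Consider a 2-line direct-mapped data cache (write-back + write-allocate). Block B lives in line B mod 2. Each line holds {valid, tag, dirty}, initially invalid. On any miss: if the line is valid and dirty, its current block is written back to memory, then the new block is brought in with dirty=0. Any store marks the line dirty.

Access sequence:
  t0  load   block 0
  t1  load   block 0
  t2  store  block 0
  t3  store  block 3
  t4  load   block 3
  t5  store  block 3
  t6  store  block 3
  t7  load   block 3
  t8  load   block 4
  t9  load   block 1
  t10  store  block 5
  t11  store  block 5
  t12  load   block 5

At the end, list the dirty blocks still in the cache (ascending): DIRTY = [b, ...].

  0 | R B0 → L0 miss [-]
  1 | R B0 → L0 hit [-]
  2 | W B0 → L0 hit [D]
  3 | W B3 → L1 miss [D]
  4 | R B3 → L1 hit [D]
  5 | W B3 → L1 hit [D]
  6 | W B3 → L1 hit [D]
  7 | R B3 → L1 hit [D]
  8 | R B4 → L0 miss wb→B0 [-]
  9 | R B1 → L1 miss wb→B3 [-]
  10 | W B5 → L1 miss [D]
  11 | W B5 → L1 hit [D]
  12 | R B5 → L1 hit [D]

DIRTY = [5]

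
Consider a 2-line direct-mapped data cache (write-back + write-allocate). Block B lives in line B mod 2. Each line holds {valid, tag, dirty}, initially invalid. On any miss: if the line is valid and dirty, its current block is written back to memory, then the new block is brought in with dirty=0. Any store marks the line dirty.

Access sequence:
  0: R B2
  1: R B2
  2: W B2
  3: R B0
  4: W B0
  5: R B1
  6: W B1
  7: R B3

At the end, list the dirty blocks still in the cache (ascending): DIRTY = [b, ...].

0: R B2 → L0 miss [-]
1: R B2 → L0 hit [-]
2: W B2 → L0 hit [D]
3: R B0 → L0 miss wb→B2 [-]
4: W B0 → L0 hit [D]
5: R B1 → L1 miss [-]
6: W B1 → L1 hit [D]
7: R B3 → L1 miss wb→B1 [-]

DIRTY = [0]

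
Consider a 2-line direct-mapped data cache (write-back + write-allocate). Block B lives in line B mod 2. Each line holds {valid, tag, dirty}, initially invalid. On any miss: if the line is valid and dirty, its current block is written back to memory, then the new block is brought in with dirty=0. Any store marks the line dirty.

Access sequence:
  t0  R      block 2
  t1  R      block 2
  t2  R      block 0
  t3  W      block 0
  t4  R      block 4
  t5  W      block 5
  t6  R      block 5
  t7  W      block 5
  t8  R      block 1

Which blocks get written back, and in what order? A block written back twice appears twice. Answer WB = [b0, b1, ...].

  0 | R B2 → L0 miss [-]
  1 | R B2 → L0 hit [-]
  2 | R B0 → L0 miss [-]
  3 | W B0 → L0 hit [D]
  4 | R B4 → L0 miss wb→B0 [-]
  5 | W B5 → L1 miss [D]
  6 | R B5 → L1 hit [D]
  7 | W B5 → L1 hit [D]
  8 | R B1 → L1 miss wb→B5 [-]

WB = [0, 5]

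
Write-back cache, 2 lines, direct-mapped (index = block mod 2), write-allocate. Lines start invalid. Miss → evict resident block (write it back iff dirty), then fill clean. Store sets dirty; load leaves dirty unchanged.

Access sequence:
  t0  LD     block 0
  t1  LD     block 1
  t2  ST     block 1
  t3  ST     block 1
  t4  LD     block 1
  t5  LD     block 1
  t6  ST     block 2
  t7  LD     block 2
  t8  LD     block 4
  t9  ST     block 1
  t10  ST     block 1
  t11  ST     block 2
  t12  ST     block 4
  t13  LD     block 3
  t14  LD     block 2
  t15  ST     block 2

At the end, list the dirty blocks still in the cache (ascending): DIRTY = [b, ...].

0: R B0 → L0 miss [-]
1: R B1 → L1 miss [-]
2: W B1 → L1 hit [D]
3: W B1 → L1 hit [D]
4: R B1 → L1 hit [D]
5: R B1 → L1 hit [D]
6: W B2 → L0 miss [D]
7: R B2 → L0 hit [D]
8: R B4 → L0 miss wb→B2 [-]
9: W B1 → L1 hit [D]
10: W B1 → L1 hit [D]
11: W B2 → L0 miss [D]
12: W B4 → L0 miss wb→B2 [D]
13: R B3 → L1 miss wb→B1 [-]
14: R B2 → L0 miss wb→B4 [-]
15: W B2 → L0 hit [D]

DIRTY = [2]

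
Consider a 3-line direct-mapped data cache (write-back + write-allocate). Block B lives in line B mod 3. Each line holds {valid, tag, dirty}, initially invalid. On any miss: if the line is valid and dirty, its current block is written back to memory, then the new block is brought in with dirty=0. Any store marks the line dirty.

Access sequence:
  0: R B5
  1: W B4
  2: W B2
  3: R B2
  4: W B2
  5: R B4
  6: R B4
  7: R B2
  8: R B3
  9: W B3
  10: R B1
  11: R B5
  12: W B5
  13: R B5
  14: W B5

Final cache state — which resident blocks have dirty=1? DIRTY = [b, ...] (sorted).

  0 | R B5 → L2 miss [-]
  1 | W B4 → L1 miss [D]
  2 | W B2 → L2 miss [D]
  3 | R B2 → L2 hit [D]
  4 | W B2 → L2 hit [D]
  5 | R B4 → L1 hit [D]
  6 | R B4 → L1 hit [D]
  7 | R B2 → L2 hit [D]
  8 | R B3 → L0 miss [-]
  9 | W B3 → L0 hit [D]
  10 | R B1 → L1 miss wb→B4 [-]
  11 | R B5 → L2 miss wb→B2 [-]
  12 | W B5 → L2 hit [D]
  13 | R B5 → L2 hit [D]
  14 | W B5 → L2 hit [D]

DIRTY = [3, 5]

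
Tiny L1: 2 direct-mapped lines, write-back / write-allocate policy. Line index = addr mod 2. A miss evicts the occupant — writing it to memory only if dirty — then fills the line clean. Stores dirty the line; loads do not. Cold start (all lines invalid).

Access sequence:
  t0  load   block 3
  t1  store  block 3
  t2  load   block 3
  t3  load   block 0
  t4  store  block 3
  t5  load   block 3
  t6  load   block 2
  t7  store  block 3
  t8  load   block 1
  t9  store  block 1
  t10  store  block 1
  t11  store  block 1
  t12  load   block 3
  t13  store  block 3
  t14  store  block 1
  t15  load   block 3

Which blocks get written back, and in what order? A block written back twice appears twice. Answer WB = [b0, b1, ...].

WB = [3, 1, 3, 1]

0: R B3 -> L1 miss  d=-]
1: W B3 -> L1 hit  d=D]
2: R B3 -> L1 hit  d=D]
3: R B0 -> L0 miss  d=-]
4: W B3 -> L1 hit  d=D]
5: R B3 -> L1 hit  d=D]
6: R B2 -> L0 miss  d=-]
7: W B3 -> L1 hit  d=D]
8: R B1 -> L1 miss wb->B3  d=-]
9: W B1 -> L1 hit  d=D]
10: W B1 -> L1 hit  d=D]
11: W B1 -> L1 hit  d=D]
12: R B3 -> L1 miss wb->B1  d=-]
13: W B3 -> L1 hit  d=D]
14: W B1 -> L1 miss wb->B3  d=D]
15: R B3 -> L1 miss wb->B1  d=-]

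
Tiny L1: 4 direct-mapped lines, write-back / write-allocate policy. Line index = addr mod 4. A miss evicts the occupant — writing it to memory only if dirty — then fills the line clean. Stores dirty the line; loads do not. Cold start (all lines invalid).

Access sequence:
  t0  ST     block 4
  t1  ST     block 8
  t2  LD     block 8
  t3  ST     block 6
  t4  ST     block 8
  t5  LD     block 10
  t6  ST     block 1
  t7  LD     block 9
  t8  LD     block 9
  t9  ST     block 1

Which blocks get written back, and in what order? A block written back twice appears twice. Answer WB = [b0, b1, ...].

WB = [4, 6, 1]

  0 | W B4 → L0 miss [D]
  1 | W B8 → L0 miss wb→B4 [D]
  2 | R B8 → L0 hit [D]
  3 | W B6 → L2 miss [D]
  4 | W B8 → L0 hit [D]
  5 | R B10 → L2 miss wb→B6 [-]
  6 | W B1 → L1 miss [D]
  7 | R B9 → L1 miss wb→B1 [-]
  8 | R B9 → L1 hit [-]
  9 | W B1 → L1 miss [D]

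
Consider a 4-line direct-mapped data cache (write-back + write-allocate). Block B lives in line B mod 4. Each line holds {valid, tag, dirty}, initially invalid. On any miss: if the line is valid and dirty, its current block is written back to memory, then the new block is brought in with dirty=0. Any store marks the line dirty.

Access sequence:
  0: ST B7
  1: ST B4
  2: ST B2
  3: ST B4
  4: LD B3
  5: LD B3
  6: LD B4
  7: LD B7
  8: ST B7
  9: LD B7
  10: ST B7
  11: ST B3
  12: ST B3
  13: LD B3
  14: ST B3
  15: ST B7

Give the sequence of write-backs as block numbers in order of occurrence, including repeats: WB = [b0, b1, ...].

0: W B7 -> L3 miss  d=D]
1: W B4 -> L0 miss  d=D]
2: W B2 -> L2 miss  d=D]
3: W B4 -> L0 hit  d=D]
4: R B3 -> L3 miss wb->B7  d=-]
5: R B3 -> L3 hit  d=-]
6: R B4 -> L0 hit  d=D]
7: R B7 -> L3 miss  d=-]
8: W B7 -> L3 hit  d=D]
9: R B7 -> L3 hit  d=D]
10: W B7 -> L3 hit  d=D]
11: W B3 -> L3 miss wb->B7  d=D]
12: W B3 -> L3 hit  d=D]
13: R B3 -> L3 hit  d=D]
14: W B3 -> L3 hit  d=D]
15: W B7 -> L3 miss wb->B3  d=D]

WB = [7, 7, 3]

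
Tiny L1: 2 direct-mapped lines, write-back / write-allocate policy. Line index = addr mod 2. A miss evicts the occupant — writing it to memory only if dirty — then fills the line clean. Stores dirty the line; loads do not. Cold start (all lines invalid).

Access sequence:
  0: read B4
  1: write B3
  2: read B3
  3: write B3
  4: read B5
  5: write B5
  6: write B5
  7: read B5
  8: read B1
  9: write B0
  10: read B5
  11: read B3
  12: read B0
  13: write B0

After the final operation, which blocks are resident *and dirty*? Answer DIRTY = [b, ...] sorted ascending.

0: R B4 -> L0 miss  d=-]
1: W B3 -> L1 miss  d=D]
2: R B3 -> L1 hit  d=D]
3: W B3 -> L1 hit  d=D]
4: R B5 -> L1 miss wb->B3  d=-]
5: W B5 -> L1 hit  d=D]
6: W B5 -> L1 hit  d=D]
7: R B5 -> L1 hit  d=D]
8: R B1 -> L1 miss wb->B5  d=-]
9: W B0 -> L0 miss  d=D]
10: R B5 -> L1 miss  d=-]
11: R B3 -> L1 miss  d=-]
12: R B0 -> L0 hit  d=D]
13: W B0 -> L0 hit  d=D]

DIRTY = [0]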